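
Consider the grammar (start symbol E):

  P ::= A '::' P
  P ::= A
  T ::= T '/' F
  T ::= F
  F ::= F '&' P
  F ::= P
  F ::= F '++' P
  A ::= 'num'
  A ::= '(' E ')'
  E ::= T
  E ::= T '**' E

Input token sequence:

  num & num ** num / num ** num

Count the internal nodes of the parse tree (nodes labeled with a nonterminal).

[E [T [F [F [P [A num]]] & [P [A num]]]] ** [E [T [T [F [P [A num]]]] / [F [P [A num]]]] ** [E [T [F [P [A num]]]]]]]

22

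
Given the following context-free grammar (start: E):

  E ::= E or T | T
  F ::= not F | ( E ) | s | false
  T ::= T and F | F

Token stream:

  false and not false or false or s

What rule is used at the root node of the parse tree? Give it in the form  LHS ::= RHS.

E ::= E or T

[E [E [E [T [T [F false]] and [F not [F false]]]] or [T [F false]]] or [T [F s]]]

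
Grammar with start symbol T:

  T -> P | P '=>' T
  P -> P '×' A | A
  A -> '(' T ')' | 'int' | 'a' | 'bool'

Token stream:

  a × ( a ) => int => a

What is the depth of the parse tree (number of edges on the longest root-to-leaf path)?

[T [P [P [A a]] × [A ( [T [P [A a]]] )]] => [T [P [A int]] => [T [P [A a]]]]]

6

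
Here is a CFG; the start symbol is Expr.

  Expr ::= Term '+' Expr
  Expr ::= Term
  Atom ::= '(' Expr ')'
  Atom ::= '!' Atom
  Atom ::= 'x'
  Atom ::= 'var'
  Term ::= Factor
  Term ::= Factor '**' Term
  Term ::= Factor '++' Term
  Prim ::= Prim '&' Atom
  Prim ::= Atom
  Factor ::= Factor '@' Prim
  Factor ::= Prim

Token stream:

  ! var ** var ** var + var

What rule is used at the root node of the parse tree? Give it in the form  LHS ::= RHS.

[Expr [Term [Factor [Prim [Atom ! [Atom var]]]] ** [Term [Factor [Prim [Atom var]]] ** [Term [Factor [Prim [Atom var]]]]]] + [Expr [Term [Factor [Prim [Atom var]]]]]]

Expr ::= Term '+' Expr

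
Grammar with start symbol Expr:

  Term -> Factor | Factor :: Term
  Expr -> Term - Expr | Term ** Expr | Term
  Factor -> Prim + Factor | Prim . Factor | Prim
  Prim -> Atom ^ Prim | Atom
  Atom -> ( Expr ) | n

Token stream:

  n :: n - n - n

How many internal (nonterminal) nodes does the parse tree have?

[Expr [Term [Factor [Prim [Atom n]]] :: [Term [Factor [Prim [Atom n]]]]] - [Expr [Term [Factor [Prim [Atom n]]]] - [Expr [Term [Factor [Prim [Atom n]]]]]]]

19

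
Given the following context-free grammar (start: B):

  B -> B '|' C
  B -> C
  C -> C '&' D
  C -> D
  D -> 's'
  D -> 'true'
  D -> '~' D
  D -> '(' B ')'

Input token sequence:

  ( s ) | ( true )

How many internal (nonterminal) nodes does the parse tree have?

[B [B [C [D ( [B [C [D s]]] )]]] | [C [D ( [B [C [D true]]] )]]]

12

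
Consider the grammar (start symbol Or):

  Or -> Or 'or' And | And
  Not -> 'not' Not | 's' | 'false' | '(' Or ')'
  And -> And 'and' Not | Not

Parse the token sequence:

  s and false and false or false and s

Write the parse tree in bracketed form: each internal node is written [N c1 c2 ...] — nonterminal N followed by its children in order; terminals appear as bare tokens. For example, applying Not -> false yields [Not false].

[Or [Or [And [And [And [Not s]] and [Not false]] and [Not false]]] or [And [And [Not false]] and [Not s]]]

Or
Or or And
And or And
And and Not or And
And and Not and Not or And
Not and Not and Not or And
s and Not and Not or And
s and false and Not or And
s and false and false or And
s and false and false or And and Not
s and false and false or Not and Not
s and false and false or false and Not
s and false and false or false and s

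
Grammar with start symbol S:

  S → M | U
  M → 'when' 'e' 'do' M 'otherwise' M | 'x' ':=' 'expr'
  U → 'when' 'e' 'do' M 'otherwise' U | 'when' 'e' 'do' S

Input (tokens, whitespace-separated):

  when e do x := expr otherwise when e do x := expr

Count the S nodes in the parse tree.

[S [U when e do [M x := expr] otherwise [U when e do [S [M x := expr]]]]]

2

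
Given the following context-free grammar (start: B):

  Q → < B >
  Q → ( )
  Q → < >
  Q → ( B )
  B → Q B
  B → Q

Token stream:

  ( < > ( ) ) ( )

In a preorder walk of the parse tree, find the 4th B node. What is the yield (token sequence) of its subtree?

[B [Q ( [B [Q < >] [B [Q ( )]]] )] [B [Q ( )]]]

( )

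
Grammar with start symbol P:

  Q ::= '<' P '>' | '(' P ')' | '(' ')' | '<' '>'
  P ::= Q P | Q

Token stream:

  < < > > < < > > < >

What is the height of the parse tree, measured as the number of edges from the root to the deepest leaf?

[P [Q < [P [Q < >]] >] [P [Q < [P [Q < >]] >] [P [Q < >]]]]

5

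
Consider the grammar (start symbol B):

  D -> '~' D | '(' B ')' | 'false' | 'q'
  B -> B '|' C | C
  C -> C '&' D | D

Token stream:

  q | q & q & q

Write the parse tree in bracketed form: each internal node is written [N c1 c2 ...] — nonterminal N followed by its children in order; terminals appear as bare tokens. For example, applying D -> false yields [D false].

B
B | C
C | C
D | C
q | C
q | C & D
q | C & D & D
q | D & D & D
q | q & D & D
q | q & q & D
q | q & q & q

[B [B [C [D q]]] | [C [C [C [D q]] & [D q]] & [D q]]]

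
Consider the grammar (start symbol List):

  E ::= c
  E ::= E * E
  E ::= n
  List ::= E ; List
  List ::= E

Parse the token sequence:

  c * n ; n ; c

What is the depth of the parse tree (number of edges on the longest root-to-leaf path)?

4

[List [E [E c] * [E n]] ; [List [E n] ; [List [E c]]]]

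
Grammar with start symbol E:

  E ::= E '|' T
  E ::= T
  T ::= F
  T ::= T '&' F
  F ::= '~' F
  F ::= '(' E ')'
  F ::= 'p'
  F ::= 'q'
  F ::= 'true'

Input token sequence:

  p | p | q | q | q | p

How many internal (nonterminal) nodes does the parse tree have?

18

[E [E [E [E [E [E [T [F p]]] | [T [F p]]] | [T [F q]]] | [T [F q]]] | [T [F q]]] | [T [F p]]]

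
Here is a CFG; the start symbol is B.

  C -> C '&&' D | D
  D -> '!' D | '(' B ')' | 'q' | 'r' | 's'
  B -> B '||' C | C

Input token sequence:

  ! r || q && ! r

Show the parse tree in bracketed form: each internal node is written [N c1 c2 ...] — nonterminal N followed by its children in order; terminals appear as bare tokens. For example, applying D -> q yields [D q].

B
B || C
C || C
D || C
! D || C
! r || C
! r || C && D
! r || D && D
! r || q && D
! r || q && ! D
! r || q && ! r

[B [B [C [D ! [D r]]]] || [C [C [D q]] && [D ! [D r]]]]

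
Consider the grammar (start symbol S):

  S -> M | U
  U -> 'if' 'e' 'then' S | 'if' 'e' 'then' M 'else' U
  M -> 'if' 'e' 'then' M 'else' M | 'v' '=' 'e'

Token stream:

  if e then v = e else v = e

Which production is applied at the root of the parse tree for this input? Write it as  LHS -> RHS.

[S [M if e then [M v = e] else [M v = e]]]

S -> M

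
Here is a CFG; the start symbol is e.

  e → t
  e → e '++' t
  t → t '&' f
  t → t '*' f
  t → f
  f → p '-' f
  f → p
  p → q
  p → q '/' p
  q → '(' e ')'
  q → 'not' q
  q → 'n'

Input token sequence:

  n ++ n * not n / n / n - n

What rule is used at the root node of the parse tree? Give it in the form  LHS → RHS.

[e [e [t [f [p [q n]]]]] ++ [t [t [f [p [q n]]]] * [f [p [q not [q n]] / [p [q n] / [p [q n]]]] - [f [p [q n]]]]]]

e → e '++' t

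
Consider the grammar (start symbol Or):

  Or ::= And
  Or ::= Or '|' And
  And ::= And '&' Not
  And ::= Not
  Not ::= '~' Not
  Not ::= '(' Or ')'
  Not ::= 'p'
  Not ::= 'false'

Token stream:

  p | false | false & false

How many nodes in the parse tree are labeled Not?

4

[Or [Or [Or [And [Not p]]] | [And [Not false]]] | [And [And [Not false]] & [Not false]]]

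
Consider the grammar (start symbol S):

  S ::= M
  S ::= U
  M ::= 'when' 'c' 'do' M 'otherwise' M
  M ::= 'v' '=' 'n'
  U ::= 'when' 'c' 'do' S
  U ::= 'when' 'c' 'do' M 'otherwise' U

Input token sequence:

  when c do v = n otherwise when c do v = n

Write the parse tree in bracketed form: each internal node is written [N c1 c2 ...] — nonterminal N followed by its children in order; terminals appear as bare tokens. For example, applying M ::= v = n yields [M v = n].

[S [U when c do [M v = n] otherwise [U when c do [S [M v = n]]]]]

S
U
when c do M otherwise U
when c do v = n otherwise U
when c do v = n otherwise when c do S
when c do v = n otherwise when c do M
when c do v = n otherwise when c do v = n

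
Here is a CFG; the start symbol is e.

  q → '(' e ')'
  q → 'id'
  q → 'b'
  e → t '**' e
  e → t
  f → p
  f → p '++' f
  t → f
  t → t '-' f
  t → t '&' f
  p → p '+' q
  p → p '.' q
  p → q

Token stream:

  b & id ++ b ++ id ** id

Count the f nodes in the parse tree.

[e [t [t [f [p [q b]]]] & [f [p [q id]] ++ [f [p [q b]] ++ [f [p [q id]]]]]] ** [e [t [f [p [q id]]]]]]

5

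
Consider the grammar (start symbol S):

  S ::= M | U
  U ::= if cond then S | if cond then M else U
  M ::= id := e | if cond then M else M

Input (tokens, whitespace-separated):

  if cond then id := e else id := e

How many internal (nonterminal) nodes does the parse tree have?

4

[S [M if cond then [M id := e] else [M id := e]]]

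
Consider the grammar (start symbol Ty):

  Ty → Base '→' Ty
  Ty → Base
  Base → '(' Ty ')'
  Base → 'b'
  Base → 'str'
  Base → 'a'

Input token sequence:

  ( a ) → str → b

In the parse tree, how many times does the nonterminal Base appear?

[Ty [Base ( [Ty [Base a]] )] → [Ty [Base str] → [Ty [Base b]]]]

4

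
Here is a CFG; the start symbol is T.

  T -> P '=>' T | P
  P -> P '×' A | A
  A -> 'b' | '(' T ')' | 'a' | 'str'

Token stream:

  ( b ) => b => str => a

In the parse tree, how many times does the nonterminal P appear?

[T [P [A ( [T [P [A b]]] )]] => [T [P [A b]] => [T [P [A str]] => [T [P [A a]]]]]]

5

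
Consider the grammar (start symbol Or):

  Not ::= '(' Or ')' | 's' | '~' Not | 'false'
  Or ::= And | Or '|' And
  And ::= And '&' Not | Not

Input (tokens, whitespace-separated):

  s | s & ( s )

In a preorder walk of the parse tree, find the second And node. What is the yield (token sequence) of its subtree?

[Or [Or [And [Not s]]] | [And [And [Not s]] & [Not ( [Or [And [Not s]]] )]]]

s & ( s )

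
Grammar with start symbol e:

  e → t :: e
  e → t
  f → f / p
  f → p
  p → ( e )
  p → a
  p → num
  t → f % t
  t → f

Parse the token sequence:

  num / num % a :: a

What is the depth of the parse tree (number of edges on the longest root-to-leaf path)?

5

[e [t [f [f [p num]] / [p num]] % [t [f [p a]]]] :: [e [t [f [p a]]]]]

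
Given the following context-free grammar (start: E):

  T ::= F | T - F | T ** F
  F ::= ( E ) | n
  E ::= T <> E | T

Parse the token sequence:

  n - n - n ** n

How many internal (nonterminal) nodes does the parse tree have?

9

[E [T [T [T [T [F n]] - [F n]] - [F n]] ** [F n]]]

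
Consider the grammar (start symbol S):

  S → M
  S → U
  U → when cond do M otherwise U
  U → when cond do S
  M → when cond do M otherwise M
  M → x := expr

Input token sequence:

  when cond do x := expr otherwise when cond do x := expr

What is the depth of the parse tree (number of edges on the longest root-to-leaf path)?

5

[S [U when cond do [M x := expr] otherwise [U when cond do [S [M x := expr]]]]]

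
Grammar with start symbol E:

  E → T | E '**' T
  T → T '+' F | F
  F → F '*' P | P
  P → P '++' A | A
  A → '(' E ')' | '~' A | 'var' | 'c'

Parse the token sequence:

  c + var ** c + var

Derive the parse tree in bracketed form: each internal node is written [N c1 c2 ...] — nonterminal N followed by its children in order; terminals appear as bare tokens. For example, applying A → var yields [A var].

E
E ** T
T ** T
T + F ** T
F + F ** T
P + F ** T
A + F ** T
c + F ** T
c + P ** T
c + A ** T
c + var ** T
c + var ** T + F
c + var ** F + F
c + var ** P + F
c + var ** A + F
c + var ** c + F
c + var ** c + P
c + var ** c + A
c + var ** c + var

[E [E [T [T [F [P [A c]]]] + [F [P [A var]]]]] ** [T [T [F [P [A c]]]] + [F [P [A var]]]]]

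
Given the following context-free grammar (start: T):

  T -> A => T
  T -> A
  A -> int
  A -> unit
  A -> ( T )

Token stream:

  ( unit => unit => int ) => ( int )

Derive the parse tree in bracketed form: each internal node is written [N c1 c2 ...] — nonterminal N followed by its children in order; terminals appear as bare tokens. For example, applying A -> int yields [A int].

T
A => T
( T ) => T
( A => T ) => T
( unit => T ) => T
( unit => A => T ) => T
( unit => unit => T ) => T
( unit => unit => A ) => T
( unit => unit => int ) => T
( unit => unit => int ) => A
( unit => unit => int ) => ( T )
( unit => unit => int ) => ( A )
( unit => unit => int ) => ( int )

[T [A ( [T [A unit] => [T [A unit] => [T [A int]]]] )] => [T [A ( [T [A int]] )]]]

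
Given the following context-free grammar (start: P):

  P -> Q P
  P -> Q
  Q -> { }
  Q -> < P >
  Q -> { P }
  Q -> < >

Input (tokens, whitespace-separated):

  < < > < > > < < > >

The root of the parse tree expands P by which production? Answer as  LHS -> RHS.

[P [Q < [P [Q < >] [P [Q < >]]] >] [P [Q < [P [Q < >]] >]]]

P -> Q P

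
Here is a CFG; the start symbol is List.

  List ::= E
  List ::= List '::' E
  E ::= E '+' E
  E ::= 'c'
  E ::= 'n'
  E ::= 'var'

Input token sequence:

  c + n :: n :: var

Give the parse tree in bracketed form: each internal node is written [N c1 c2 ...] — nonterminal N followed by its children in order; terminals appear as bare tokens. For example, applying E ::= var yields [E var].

[List [List [List [E [E c] + [E n]]] :: [E n]] :: [E var]]

List
List :: E
List :: E :: E
E :: E :: E
E + E :: E :: E
c + E :: E :: E
c + n :: E :: E
c + n :: n :: E
c + n :: n :: var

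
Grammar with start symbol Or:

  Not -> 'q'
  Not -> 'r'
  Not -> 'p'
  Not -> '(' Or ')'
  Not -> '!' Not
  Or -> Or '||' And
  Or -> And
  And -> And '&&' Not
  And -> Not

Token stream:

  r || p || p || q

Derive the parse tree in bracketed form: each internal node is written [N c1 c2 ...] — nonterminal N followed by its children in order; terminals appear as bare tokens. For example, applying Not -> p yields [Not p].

[Or [Or [Or [Or [And [Not r]]] || [And [Not p]]] || [And [Not p]]] || [And [Not q]]]

Or
Or || And
Or || And || And
Or || And || And || And
And || And || And || And
Not || And || And || And
r || And || And || And
r || Not || And || And
r || p || And || And
r || p || Not || And
r || p || p || And
r || p || p || Not
r || p || p || q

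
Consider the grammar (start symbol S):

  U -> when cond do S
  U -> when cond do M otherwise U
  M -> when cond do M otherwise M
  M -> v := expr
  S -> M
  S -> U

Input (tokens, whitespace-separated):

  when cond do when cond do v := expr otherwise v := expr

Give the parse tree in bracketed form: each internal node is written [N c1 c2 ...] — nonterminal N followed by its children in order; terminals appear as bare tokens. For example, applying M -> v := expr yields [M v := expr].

[S [U when cond do [S [M when cond do [M v := expr] otherwise [M v := expr]]]]]

S
U
when cond do S
when cond do M
when cond do when cond do M otherwise M
when cond do when cond do v := expr otherwise M
when cond do when cond do v := expr otherwise v := expr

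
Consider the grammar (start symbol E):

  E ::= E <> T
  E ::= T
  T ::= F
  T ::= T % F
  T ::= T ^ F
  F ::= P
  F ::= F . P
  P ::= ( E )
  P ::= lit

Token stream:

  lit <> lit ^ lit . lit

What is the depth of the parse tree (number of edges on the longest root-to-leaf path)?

5

[E [E [T [F [P lit]]]] <> [T [T [F [P lit]]] ^ [F [F [P lit]] . [P lit]]]]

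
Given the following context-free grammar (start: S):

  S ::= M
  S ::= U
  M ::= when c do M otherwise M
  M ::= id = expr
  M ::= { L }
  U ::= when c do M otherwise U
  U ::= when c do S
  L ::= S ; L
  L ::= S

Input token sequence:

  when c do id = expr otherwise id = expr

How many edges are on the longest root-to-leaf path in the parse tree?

3

[S [M when c do [M id = expr] otherwise [M id = expr]]]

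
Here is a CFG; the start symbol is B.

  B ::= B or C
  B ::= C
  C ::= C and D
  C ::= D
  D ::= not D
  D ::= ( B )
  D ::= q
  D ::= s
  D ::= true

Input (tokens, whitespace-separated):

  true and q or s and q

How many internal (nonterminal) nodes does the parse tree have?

[B [B [C [C [D true]] and [D q]]] or [C [C [D s]] and [D q]]]

10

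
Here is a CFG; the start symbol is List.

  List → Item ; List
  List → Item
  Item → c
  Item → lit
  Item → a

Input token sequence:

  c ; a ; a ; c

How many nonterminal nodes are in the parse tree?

8

[List [Item c] ; [List [Item a] ; [List [Item a] ; [List [Item c]]]]]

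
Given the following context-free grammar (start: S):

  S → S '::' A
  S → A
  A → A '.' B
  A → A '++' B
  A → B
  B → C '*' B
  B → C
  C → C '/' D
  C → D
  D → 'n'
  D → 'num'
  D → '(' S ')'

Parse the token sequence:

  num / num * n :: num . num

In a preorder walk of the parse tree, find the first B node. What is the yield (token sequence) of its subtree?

[S [S [A [B [C [C [D num]] / [D num]] * [B [C [D n]]]]]] :: [A [A [B [C [D num]]]] . [B [C [D num]]]]]

num / num * n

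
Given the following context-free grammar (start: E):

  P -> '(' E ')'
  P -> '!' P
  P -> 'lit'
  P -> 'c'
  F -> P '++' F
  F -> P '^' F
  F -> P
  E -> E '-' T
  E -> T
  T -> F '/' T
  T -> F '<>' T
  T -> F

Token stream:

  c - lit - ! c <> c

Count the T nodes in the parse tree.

4

[E [E [E [T [F [P c]]]] - [T [F [P lit]]]] - [T [F [P ! [P c]]] <> [T [F [P c]]]]]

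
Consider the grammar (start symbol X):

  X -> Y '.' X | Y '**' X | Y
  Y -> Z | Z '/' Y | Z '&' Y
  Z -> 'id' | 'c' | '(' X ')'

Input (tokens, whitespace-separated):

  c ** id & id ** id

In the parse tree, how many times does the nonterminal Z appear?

4

[X [Y [Z c]] ** [X [Y [Z id] & [Y [Z id]]] ** [X [Y [Z id]]]]]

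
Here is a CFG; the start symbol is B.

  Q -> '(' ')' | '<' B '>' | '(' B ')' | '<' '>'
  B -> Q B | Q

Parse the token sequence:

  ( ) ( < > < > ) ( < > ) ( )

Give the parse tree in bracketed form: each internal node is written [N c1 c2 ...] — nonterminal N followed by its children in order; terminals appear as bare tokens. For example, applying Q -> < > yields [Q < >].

[B [Q ( )] [B [Q ( [B [Q < >] [B [Q < >]]] )] [B [Q ( [B [Q < >]] )] [B [Q ( )]]]]]

B
Q B
( ) B
( ) Q B
( ) ( B ) B
( ) ( Q B ) B
( ) ( < > B ) B
( ) ( < > Q ) B
( ) ( < > < > ) B
( ) ( < > < > ) Q B
( ) ( < > < > ) ( B ) B
( ) ( < > < > ) ( Q ) B
( ) ( < > < > ) ( < > ) B
( ) ( < > < > ) ( < > ) Q
( ) ( < > < > ) ( < > ) ( )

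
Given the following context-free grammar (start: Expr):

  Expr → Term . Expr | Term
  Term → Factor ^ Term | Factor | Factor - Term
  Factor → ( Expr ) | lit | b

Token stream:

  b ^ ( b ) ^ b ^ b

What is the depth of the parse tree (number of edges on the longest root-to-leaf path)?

7

[Expr [Term [Factor b] ^ [Term [Factor ( [Expr [Term [Factor b]]] )] ^ [Term [Factor b] ^ [Term [Factor b]]]]]]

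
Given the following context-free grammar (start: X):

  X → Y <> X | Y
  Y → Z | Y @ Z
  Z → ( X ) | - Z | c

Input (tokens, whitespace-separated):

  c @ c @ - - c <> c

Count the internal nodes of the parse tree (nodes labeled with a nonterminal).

[X [Y [Y [Y [Z c]] @ [Z c]] @ [Z - [Z - [Z c]]]] <> [X [Y [Z c]]]]

12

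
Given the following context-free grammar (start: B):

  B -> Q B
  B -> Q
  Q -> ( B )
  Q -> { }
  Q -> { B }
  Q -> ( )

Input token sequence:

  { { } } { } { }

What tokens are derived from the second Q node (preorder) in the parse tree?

[B [Q { [B [Q { }]] }] [B [Q { }] [B [Q { }]]]]

{ }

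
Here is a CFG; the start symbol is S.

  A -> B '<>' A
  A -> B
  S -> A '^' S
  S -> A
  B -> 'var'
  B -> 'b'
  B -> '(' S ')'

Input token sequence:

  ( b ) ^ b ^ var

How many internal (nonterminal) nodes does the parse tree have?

[S [A [B ( [S [A [B b]]] )]] ^ [S [A [B b]] ^ [S [A [B var]]]]]

12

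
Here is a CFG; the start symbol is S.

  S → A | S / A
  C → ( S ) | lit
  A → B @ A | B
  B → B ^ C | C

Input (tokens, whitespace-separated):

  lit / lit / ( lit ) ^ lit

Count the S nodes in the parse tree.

[S [S [S [A [B [C lit]]]] / [A [B [C lit]]]] / [A [B [B [C ( [S [A [B [C lit]]]] )]] ^ [C lit]]]]

4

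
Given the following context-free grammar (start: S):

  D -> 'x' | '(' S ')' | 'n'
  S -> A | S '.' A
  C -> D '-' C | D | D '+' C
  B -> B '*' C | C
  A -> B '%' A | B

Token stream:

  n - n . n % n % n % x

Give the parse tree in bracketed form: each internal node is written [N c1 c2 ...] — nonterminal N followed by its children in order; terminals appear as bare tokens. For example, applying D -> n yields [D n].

[S [S [A [B [C [D n] - [C [D n]]]]]] . [A [B [C [D n]]] % [A [B [C [D n]]] % [A [B [C [D n]]] % [A [B [C [D x]]]]]]]]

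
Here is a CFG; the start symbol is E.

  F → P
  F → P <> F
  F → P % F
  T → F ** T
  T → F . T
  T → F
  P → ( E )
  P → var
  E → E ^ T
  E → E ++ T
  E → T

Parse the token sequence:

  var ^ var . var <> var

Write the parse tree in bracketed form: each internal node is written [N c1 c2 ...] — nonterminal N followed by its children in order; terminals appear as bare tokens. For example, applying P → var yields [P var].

E
E ^ T
T ^ T
F ^ T
P ^ T
var ^ T
var ^ F . T
var ^ P . T
var ^ var . T
var ^ var . F
var ^ var . P <> F
var ^ var . var <> F
var ^ var . var <> P
var ^ var . var <> var

[E [E [T [F [P var]]]] ^ [T [F [P var]] . [T [F [P var] <> [F [P var]]]]]]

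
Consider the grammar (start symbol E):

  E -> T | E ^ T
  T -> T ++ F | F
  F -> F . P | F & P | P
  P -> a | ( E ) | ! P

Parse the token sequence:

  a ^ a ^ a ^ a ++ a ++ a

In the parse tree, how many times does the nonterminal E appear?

4

[E [E [E [E [T [F [P a]]]] ^ [T [F [P a]]]] ^ [T [F [P a]]]] ^ [T [T [T [F [P a]]] ++ [F [P a]]] ++ [F [P a]]]]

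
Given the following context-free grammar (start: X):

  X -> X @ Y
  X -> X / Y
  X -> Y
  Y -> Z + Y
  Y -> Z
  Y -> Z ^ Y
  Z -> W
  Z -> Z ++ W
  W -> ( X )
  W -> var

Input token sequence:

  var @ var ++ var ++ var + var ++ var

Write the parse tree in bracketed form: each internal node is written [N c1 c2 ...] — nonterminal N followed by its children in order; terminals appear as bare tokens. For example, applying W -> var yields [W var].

[X [X [Y [Z [W var]]]] @ [Y [Z [Z [Z [W var]] ++ [W var]] ++ [W var]] + [Y [Z [Z [W var]] ++ [W var]]]]]

X
X @ Y
Y @ Y
Z @ Y
W @ Y
var @ Y
var @ Z + Y
var @ Z ++ W + Y
var @ Z ++ W ++ W + Y
var @ W ++ W ++ W + Y
var @ var ++ W ++ W + Y
var @ var ++ var ++ W + Y
var @ var ++ var ++ var + Y
var @ var ++ var ++ var + Z
var @ var ++ var ++ var + Z ++ W
var @ var ++ var ++ var + W ++ W
var @ var ++ var ++ var + var ++ W
var @ var ++ var ++ var + var ++ var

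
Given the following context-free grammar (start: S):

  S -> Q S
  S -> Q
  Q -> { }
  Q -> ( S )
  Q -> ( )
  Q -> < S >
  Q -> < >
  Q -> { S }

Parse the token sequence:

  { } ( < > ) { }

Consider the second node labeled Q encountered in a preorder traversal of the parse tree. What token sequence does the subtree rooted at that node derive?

( < > )

[S [Q { }] [S [Q ( [S [Q < >]] )] [S [Q { }]]]]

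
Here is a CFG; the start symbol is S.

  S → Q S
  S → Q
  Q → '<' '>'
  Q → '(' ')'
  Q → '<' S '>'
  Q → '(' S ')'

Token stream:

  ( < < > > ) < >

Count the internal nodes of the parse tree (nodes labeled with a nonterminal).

[S [Q ( [S [Q < [S [Q < >]] >]] )] [S [Q < >]]]

8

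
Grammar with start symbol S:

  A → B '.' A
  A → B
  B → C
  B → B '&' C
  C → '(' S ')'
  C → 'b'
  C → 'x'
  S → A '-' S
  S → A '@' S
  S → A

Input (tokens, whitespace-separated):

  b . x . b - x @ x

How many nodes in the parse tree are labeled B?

5

[S [A [B [C b]] . [A [B [C x]] . [A [B [C b]]]]] - [S [A [B [C x]]] @ [S [A [B [C x]]]]]]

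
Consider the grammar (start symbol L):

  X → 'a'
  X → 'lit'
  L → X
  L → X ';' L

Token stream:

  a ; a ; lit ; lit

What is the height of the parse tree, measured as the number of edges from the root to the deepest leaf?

[L [X a] ; [L [X a] ; [L [X lit] ; [L [X lit]]]]]

5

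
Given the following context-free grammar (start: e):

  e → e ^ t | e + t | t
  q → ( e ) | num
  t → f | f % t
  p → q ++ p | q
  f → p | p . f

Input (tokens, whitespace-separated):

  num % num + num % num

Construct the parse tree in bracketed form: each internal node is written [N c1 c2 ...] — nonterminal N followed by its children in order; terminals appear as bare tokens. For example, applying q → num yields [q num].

e
e + t
t + t
f % t + t
p % t + t
q % t + t
num % t + t
num % f + t
num % p + t
num % q + t
num % num + t
num % num + f % t
num % num + p % t
num % num + q % t
num % num + num % t
num % num + num % f
num % num + num % p
num % num + num % q
num % num + num % num

[e [e [t [f [p [q num]]] % [t [f [p [q num]]]]]] + [t [f [p [q num]]] % [t [f [p [q num]]]]]]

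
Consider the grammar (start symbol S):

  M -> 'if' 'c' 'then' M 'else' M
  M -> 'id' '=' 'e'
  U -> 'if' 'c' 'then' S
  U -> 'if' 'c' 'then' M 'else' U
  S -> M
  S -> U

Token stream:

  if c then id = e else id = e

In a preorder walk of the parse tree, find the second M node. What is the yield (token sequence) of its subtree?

[S [M if c then [M id = e] else [M id = e]]]

id = e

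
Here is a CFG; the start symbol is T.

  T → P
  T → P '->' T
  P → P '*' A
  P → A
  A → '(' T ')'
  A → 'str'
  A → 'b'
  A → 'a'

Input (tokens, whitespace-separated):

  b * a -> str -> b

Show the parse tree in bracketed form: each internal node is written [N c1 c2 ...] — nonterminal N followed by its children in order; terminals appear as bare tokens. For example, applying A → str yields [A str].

[T [P [P [A b]] * [A a]] -> [T [P [A str]] -> [T [P [A b]]]]]

T
P -> T
P * A -> T
A * A -> T
b * A -> T
b * a -> T
b * a -> P -> T
b * a -> A -> T
b * a -> str -> T
b * a -> str -> P
b * a -> str -> A
b * a -> str -> b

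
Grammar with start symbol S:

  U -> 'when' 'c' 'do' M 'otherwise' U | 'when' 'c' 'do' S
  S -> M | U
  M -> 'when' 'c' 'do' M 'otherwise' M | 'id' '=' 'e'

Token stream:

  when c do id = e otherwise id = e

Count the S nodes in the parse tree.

1

[S [M when c do [M id = e] otherwise [M id = e]]]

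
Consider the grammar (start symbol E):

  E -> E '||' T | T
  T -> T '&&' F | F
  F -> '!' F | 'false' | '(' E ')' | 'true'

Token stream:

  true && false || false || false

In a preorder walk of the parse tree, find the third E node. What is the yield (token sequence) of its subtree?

true && false

[E [E [E [T [T [F true]] && [F false]]] || [T [F false]]] || [T [F false]]]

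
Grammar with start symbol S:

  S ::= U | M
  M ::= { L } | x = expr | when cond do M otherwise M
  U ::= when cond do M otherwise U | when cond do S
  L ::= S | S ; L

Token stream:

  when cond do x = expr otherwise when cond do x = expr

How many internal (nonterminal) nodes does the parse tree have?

6

[S [U when cond do [M x = expr] otherwise [U when cond do [S [M x = expr]]]]]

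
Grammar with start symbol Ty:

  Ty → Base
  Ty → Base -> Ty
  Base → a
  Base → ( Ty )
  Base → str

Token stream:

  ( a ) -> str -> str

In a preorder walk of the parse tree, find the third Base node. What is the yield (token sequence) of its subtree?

str

[Ty [Base ( [Ty [Base a]] )] -> [Ty [Base str] -> [Ty [Base str]]]]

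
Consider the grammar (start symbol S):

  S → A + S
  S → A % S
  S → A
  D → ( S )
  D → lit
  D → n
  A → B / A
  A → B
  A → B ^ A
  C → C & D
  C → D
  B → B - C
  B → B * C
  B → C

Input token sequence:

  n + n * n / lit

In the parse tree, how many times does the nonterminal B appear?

[S [A [B [C [D n]]]] + [S [A [B [B [C [D n]]] * [C [D n]]] / [A [B [C [D lit]]]]]]]

4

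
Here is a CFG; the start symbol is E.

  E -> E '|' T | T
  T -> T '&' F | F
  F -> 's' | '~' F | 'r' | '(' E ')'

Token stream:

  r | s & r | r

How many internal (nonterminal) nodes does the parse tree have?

11

[E [E [E [T [F r]]] | [T [T [F s]] & [F r]]] | [T [F r]]]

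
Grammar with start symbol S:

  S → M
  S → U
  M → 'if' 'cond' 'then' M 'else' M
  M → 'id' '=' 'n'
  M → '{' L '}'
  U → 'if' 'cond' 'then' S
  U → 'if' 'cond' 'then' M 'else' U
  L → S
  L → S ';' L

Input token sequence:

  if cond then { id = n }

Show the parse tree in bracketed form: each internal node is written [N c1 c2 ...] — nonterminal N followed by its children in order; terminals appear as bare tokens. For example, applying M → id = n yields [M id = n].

S
U
if cond then S
if cond then M
if cond then { L }
if cond then { S }
if cond then { M }
if cond then { id = n }

[S [U if cond then [S [M { [L [S [M id = n]]] }]]]]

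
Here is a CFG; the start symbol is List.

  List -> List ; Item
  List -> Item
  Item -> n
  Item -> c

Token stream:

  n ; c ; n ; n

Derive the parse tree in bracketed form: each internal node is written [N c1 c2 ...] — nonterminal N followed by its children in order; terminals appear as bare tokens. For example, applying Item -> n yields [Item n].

[List [List [List [List [Item n]] ; [Item c]] ; [Item n]] ; [Item n]]

List
List ; Item
List ; Item ; Item
List ; Item ; Item ; Item
Item ; Item ; Item ; Item
n ; Item ; Item ; Item
n ; c ; Item ; Item
n ; c ; n ; Item
n ; c ; n ; n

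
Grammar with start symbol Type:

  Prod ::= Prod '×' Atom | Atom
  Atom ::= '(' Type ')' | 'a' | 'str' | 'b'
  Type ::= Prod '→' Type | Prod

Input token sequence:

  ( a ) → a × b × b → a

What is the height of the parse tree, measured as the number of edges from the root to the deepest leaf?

[Type [Prod [Atom ( [Type [Prod [Atom a]]] )]] → [Type [Prod [Prod [Prod [Atom a]] × [Atom b]] × [Atom b]] → [Type [Prod [Atom a]]]]]

6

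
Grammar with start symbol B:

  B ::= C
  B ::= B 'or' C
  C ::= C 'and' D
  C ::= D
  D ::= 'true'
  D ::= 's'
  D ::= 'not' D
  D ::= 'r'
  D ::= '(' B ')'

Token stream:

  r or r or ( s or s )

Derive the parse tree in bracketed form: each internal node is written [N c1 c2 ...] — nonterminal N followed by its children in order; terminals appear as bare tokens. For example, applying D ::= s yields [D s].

B
B or C
B or C or C
C or C or C
D or C or C
r or C or C
r or D or C
r or r or C
r or r or D
r or r or ( B )
r or r or ( B or C )
r or r or ( C or C )
r or r or ( D or C )
r or r or ( s or C )
r or r or ( s or D )
r or r or ( s or s )

[B [B [B [C [D r]]] or [C [D r]]] or [C [D ( [B [B [C [D s]]] or [C [D s]]] )]]]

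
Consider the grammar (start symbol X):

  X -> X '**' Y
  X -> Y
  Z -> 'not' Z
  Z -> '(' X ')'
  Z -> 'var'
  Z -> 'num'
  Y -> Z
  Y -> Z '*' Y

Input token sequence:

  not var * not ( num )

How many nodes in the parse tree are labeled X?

[X [Y [Z not [Z var]] * [Y [Z not [Z ( [X [Y [Z num]]] )]]]]]

2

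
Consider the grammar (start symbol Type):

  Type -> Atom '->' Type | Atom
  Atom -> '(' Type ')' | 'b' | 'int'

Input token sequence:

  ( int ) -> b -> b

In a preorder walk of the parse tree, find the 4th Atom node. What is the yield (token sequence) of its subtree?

[Type [Atom ( [Type [Atom int]] )] -> [Type [Atom b] -> [Type [Atom b]]]]

b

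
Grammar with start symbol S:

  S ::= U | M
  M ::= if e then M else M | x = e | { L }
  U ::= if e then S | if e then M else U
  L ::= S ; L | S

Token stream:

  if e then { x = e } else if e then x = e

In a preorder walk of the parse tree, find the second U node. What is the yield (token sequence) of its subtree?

[S [U if e then [M { [L [S [M x = e]]] }] else [U if e then [S [M x = e]]]]]

if e then x = e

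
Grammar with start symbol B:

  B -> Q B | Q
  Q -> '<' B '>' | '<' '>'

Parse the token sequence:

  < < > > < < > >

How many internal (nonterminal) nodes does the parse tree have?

8

[B [Q < [B [Q < >]] >] [B [Q < [B [Q < >]] >]]]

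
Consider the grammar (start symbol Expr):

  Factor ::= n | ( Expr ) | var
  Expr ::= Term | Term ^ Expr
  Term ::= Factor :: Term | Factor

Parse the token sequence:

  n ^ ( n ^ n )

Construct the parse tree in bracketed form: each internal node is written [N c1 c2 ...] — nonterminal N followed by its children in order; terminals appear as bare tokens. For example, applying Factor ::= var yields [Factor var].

Expr
Term ^ Expr
Factor ^ Expr
n ^ Expr
n ^ Term
n ^ Factor
n ^ ( Expr )
n ^ ( Term ^ Expr )
n ^ ( Factor ^ Expr )
n ^ ( n ^ Expr )
n ^ ( n ^ Term )
n ^ ( n ^ Factor )
n ^ ( n ^ n )

[Expr [Term [Factor n]] ^ [Expr [Term [Factor ( [Expr [Term [Factor n]] ^ [Expr [Term [Factor n]]]] )]]]]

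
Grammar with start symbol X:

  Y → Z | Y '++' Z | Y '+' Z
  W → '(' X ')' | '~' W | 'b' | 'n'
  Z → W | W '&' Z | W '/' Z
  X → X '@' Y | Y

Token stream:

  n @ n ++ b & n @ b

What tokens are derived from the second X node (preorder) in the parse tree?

n @ n ++ b & n

[X [X [X [Y [Z [W n]]]] @ [Y [Y [Z [W n]]] ++ [Z [W b] & [Z [W n]]]]] @ [Y [Z [W b]]]]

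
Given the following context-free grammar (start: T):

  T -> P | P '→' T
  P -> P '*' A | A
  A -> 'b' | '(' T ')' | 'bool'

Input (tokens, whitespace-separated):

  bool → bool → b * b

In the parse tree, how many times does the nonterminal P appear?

4

[T [P [A bool]] → [T [P [A bool]] → [T [P [P [A b]] * [A b]]]]]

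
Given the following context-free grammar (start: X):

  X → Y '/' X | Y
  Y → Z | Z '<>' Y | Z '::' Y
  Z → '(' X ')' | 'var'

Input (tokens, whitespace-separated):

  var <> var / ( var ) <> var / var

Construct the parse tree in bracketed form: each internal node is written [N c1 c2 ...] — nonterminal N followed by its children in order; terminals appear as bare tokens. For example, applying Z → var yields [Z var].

X
Y / X
Z <> Y / X
var <> Y / X
var <> Z / X
var <> var / X
var <> var / Y / X
var <> var / Z <> Y / X
var <> var / ( X ) <> Y / X
var <> var / ( Y ) <> Y / X
var <> var / ( Z ) <> Y / X
var <> var / ( var ) <> Y / X
var <> var / ( var ) <> Z / X
var <> var / ( var ) <> var / X
var <> var / ( var ) <> var / Y
var <> var / ( var ) <> var / Z
var <> var / ( var ) <> var / var

[X [Y [Z var] <> [Y [Z var]]] / [X [Y [Z ( [X [Y [Z var]]] )] <> [Y [Z var]]] / [X [Y [Z var]]]]]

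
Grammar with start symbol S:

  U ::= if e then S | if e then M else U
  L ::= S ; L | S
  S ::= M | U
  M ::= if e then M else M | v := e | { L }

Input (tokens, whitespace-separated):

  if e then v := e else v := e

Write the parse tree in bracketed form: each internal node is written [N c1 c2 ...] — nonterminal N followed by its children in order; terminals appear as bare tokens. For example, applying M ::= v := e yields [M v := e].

[S [M if e then [M v := e] else [M v := e]]]

S
M
if e then M else M
if e then v := e else M
if e then v := e else v := e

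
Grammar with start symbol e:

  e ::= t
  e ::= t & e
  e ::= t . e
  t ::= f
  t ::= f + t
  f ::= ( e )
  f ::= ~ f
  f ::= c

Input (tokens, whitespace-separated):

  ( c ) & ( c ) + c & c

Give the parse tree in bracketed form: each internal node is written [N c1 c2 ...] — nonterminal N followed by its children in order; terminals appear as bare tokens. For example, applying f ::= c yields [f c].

e
t & e
f & e
( e ) & e
( t ) & e
( f ) & e
( c ) & e
( c ) & t & e
( c ) & f + t & e
( c ) & ( e ) + t & e
( c ) & ( t ) + t & e
( c ) & ( f ) + t & e
( c ) & ( c ) + t & e
( c ) & ( c ) + f & e
( c ) & ( c ) + c & e
( c ) & ( c ) + c & t
( c ) & ( c ) + c & f
( c ) & ( c ) + c & c

[e [t [f ( [e [t [f c]]] )]] & [e [t [f ( [e [t [f c]]] )] + [t [f c]]] & [e [t [f c]]]]]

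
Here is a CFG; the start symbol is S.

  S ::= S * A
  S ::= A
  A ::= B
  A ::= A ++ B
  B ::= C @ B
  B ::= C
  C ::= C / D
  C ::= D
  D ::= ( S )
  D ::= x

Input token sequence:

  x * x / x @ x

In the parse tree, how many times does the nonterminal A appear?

[S [S [A [B [C [D x]]]]] * [A [B [C [C [D x]] / [D x]] @ [B [C [D x]]]]]]

2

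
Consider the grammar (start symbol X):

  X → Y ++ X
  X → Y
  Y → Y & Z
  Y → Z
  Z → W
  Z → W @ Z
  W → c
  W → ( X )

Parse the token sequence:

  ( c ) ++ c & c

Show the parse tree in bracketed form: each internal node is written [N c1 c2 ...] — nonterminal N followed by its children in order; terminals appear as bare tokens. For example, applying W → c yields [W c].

X
Y ++ X
Z ++ X
W ++ X
( X ) ++ X
( Y ) ++ X
( Z ) ++ X
( W ) ++ X
( c ) ++ X
( c ) ++ Y
( c ) ++ Y & Z
( c ) ++ Z & Z
( c ) ++ W & Z
( c ) ++ c & Z
( c ) ++ c & W
( c ) ++ c & c

[X [Y [Z [W ( [X [Y [Z [W c]]]] )]]] ++ [X [Y [Y [Z [W c]]] & [Z [W c]]]]]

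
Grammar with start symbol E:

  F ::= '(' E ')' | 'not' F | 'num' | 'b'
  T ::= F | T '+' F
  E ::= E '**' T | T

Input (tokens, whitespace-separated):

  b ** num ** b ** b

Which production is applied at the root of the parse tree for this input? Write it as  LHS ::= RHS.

[E [E [E [E [T [F b]]] ** [T [F num]]] ** [T [F b]]] ** [T [F b]]]

E ::= E '**' T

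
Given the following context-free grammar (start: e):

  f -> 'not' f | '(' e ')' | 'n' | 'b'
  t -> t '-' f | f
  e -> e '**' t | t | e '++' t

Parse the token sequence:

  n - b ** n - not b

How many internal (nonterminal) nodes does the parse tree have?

11

[e [e [t [t [f n]] - [f b]]] ** [t [t [f n]] - [f not [f b]]]]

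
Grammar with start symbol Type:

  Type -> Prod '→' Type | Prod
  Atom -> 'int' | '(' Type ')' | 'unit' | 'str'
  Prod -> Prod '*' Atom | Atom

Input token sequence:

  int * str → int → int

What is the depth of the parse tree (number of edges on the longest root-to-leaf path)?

[Type [Prod [Prod [Atom int]] * [Atom str]] → [Type [Prod [Atom int]] → [Type [Prod [Atom int]]]]]

5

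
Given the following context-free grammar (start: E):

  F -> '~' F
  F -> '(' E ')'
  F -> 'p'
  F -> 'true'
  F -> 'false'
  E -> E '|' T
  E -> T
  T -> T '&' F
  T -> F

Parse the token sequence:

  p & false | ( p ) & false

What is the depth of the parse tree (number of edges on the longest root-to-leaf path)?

7

[E [E [T [T [F p]] & [F false]]] | [T [T [F ( [E [T [F p]]] )]] & [F false]]]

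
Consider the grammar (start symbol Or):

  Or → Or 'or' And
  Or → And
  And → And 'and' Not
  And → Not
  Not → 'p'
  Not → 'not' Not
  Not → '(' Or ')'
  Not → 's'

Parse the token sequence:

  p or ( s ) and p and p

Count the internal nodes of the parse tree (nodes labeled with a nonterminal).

[Or [Or [And [Not p]]] or [And [And [And [Not ( [Or [And [Not s]]] )]] and [Not p]] and [Not p]]]

13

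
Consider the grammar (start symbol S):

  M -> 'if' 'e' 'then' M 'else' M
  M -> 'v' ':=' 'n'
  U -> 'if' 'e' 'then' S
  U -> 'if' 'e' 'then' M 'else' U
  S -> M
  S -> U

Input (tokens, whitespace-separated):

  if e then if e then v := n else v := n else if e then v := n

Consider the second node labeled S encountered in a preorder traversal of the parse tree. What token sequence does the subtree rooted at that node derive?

[S [U if e then [M if e then [M v := n] else [M v := n]] else [U if e then [S [M v := n]]]]]

v := n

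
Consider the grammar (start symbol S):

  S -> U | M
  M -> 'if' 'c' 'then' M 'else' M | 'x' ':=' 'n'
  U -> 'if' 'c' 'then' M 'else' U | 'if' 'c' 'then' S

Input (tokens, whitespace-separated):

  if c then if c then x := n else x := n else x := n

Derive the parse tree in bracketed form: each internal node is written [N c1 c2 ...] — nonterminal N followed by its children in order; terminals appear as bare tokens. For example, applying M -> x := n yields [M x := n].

[S [M if c then [M if c then [M x := n] else [M x := n]] else [M x := n]]]

S
M
if c then M else M
if c then if c then M else M else M
if c then if c then x := n else M else M
if c then if c then x := n else x := n else M
if c then if c then x := n else x := n else x := n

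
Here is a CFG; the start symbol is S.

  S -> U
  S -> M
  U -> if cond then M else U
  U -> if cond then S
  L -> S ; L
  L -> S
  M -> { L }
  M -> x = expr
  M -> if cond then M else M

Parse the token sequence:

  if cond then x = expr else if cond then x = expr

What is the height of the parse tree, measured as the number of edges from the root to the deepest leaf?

5

[S [U if cond then [M x = expr] else [U if cond then [S [M x = expr]]]]]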